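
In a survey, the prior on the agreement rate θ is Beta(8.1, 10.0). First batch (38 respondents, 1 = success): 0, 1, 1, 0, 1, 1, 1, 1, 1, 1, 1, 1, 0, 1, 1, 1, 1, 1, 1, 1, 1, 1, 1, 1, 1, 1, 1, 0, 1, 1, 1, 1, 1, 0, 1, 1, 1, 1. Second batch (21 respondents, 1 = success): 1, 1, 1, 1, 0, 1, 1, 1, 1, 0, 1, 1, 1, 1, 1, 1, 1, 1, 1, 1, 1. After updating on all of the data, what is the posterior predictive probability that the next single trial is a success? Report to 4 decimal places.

The Beta prior is conjugate to a Binomial/Bernoulli likelihood; the update adds successes to α and failures to β.
After batch 1: Beta(8.1+33, 10.0+5) = Beta(41.1, 15.0).
After batch 2: Beta(41.1+19, 15.0+2) = Beta(60.1, 17.0).
For a single future Bernoulli trial, P(success | data) = α/(α+β) = 0.7795.

0.7795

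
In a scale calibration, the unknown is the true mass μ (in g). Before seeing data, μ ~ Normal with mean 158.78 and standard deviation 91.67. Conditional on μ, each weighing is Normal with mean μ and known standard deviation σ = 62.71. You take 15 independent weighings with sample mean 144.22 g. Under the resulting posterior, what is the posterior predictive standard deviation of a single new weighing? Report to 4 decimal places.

64.7053

For Normal data with known variance σ², a Normal(μ₀, σ₀²) prior on μ is conjugate. Posterior precision = 1/σ₀² + n/σ²; posterior mean is the precision-weighted average of μ₀ and x̄.
σ₀² = 91.67² = 8403.3889, σ² = 62.71² = 3932.5441; σ² + n·σ₀² = 3932.5441 + 15·8403.3889 = 129983.3776.
Posterior precision = 1/σ₀² + n/σ² = 1/8403.3889 + 15/3932.5441 = (σ² + n·σ₀²)/(σ₀²σ²) = 129983.3776/(8403.3889·3932.5441); posterior variance σₙ² = σ₀²σ²/(σ² + n·σ₀²) = 8403.3889·3932.5441/129983.3776 = 254.237873.
Predictive variance for one new observation = σₙ² + σ² = 8403.3889·3932.5441/129983.3776 + 3932.5441 = σ²·(σ₀² + 129983.3776)/129983.3776 = 3932.5441·138386.7665/129983.3776 = 4186.781973; SD = √(3932.5441·138386.7665/129983.3776) = 64.7053.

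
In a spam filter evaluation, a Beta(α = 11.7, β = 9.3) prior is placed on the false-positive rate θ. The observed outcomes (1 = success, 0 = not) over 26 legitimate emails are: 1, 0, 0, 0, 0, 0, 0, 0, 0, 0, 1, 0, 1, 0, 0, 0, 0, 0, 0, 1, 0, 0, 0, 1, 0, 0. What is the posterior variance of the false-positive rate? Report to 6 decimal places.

The Beta prior is conjugate to a Binomial/Bernoulli likelihood; the update adds successes to α and failures to β.
Posterior: Beta(α+k, β+n−k) = Beta(11.7+5, 9.3+21) = Beta(16.7, 30.3).
Var = αβ/((α+β)²(α+β+1)) = 16.7·30.3/(47.0²·48.0) = 0.004772.

0.004772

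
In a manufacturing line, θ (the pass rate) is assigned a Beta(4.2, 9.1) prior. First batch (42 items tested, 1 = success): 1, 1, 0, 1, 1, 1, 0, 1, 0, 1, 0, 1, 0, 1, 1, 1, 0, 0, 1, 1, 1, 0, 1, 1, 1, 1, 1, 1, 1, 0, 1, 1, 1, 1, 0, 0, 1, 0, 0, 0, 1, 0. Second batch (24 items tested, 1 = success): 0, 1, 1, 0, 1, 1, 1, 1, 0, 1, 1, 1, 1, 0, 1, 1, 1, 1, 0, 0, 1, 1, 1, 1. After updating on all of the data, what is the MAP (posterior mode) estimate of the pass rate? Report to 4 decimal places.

0.6235

The Beta prior is conjugate to a Binomial/Bernoulli likelihood; the update adds successes to α and failures to β.
After batch 1: Beta(4.2+27, 9.1+15) = Beta(31.2, 24.1).
After batch 2: Beta(31.2+18, 24.1+6) = Beta(49.2, 30.1).
Mode of Beta(a,b) for a,b>1 is (a−1)/(a+b−2) = 48.2/77.3 = 0.6235.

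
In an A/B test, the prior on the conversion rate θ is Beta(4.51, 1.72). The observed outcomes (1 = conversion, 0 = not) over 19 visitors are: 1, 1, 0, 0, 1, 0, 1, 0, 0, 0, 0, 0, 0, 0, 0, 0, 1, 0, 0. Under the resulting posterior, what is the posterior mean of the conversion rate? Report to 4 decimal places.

The Beta prior is conjugate to a Binomial/Bernoulli likelihood; the update adds successes to α and failures to β.
Posterior: Beta(α+k, β+n−k) = Beta(4.51+5, 1.72+14) = Beta(9.51, 15.72).
Posterior mean = α/(α+β) = 9.51/25.23 = 0.3769.

0.3769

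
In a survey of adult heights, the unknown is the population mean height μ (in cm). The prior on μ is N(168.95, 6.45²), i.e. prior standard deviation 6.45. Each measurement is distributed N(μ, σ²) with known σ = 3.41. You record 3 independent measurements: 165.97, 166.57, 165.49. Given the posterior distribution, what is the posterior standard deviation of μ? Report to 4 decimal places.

1.8830

For Normal data with known variance σ², a Normal(μ₀, σ₀²) prior on μ is conjugate. Posterior precision = 1/σ₀² + n/σ²; posterior mean is the precision-weighted average of μ₀ and x̄.
σ₀² = 6.45² = 41.6025, σ² = 3.41² = 11.6281; σ² + n·σ₀² = 11.6281 + 3·41.6025 = 136.4356.
Posterior precision = 1/σ₀² + n/σ² = 1/41.6025 + 3/11.6281 = (σ² + n·σ₀²)/(σ₀²σ²) = 136.4356/(41.6025·11.6281); posterior variance σₙ² = σ₀²σ²/(σ² + n·σ₀²) = 41.6025·11.6281/136.4356 = 3.545688.
Posterior SD = √σₙ² = √(41.6025·11.6281/136.4356) = 1.8830.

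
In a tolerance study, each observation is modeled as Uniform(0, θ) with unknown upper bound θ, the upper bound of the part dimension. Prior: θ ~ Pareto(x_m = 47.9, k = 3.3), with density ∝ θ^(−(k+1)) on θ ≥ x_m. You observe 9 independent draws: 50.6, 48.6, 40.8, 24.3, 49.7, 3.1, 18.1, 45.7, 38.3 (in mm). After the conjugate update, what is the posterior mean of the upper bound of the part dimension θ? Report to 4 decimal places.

55.0779

A Pareto(scale x_m, shape k) prior on the upper bound θ of Uniform(0, θ) is conjugate: posterior is Pareto(max(x_m, max xᵢ), k + n).
Sample maximum = 50.6; prior scale x_m = 47.9 → posterior scale = max = 50.6.
Posterior shape = 3.3 + 9 = 12.3.
E[θ|data] = k·x_m/(k−1) = 12.3·50.6/11.3 = 55.0779.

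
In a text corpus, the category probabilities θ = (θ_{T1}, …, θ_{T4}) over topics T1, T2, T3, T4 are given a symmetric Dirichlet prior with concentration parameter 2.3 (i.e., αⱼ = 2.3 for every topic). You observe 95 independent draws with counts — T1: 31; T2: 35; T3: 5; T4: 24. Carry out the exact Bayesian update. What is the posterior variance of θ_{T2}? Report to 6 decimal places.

The Dirichlet prior is conjugate to the Multinomial likelihood: each posterior αⱼ = prior αⱼ + observed count nⱼ.
Posterior concentration: (33.3, 37.3, 7.3, 26.3), total = 104.2.
Var[θ_j] = α_j(Σα−α_j)/((Σα)²(Σα+1)) = 37.3·66.9/(104.2²·105.2) = 0.002185.

0.002185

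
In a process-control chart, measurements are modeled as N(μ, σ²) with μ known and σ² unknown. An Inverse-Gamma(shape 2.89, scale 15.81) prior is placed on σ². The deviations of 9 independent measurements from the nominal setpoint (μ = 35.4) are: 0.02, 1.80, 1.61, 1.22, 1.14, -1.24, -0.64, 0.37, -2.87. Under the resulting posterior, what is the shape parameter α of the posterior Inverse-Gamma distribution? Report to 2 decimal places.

7.39

With known mean μ and an Inverse-Gamma(α, β) prior on σ², the Normal likelihood is conjugate: posterior is Inv-Gamma(α + n/2, β + Σ(xᵢ−μ)²/2).
Σ(xᵢ−μ)² = (0.02)² + (1.80)² + (1.61)² + (1.22)² + (1.14)² + (-1.24)² + (-0.64)² + (0.37)² + (-2.87)² = 18.9415.
Posterior: Inv-Gamma(2.89 + 9/2, 15.81 + 18.9415/2) = Inv-Gamma(7.39, 25.28075).
Posterior α = 7.39.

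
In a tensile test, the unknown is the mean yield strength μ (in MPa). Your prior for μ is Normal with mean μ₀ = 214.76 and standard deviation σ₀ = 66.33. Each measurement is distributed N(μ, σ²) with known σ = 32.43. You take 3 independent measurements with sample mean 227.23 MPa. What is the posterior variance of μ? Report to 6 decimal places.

For Normal data with known variance σ², a Normal(μ₀, σ₀²) prior on μ is conjugate. Posterior precision = 1/σ₀² + n/σ²; posterior mean is the precision-weighted average of μ₀ and x̄.
σ₀² = 66.33² = 4399.6689, σ² = 32.43² = 1051.7049; σ² + n·σ₀² = 1051.7049 + 3·4399.6689 = 14250.7116.
Posterior precision = 1/σ₀² + n/σ² = 1/4399.6689 + 3/1051.7049 = (σ² + n·σ₀²)/(σ₀²σ²) = 14250.7116/(4399.6689·1051.7049); posterior variance σₙ² = σ₀²σ²/(σ² + n·σ₀²) = 4399.6689·1051.7049/14250.7116 = 324.696301.

324.696301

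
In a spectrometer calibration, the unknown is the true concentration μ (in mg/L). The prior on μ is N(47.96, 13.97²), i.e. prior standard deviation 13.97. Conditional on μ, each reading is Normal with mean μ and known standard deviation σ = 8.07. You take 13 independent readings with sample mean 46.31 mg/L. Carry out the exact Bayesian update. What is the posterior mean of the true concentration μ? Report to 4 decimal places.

For Normal data with known variance σ², a Normal(μ₀, σ₀²) prior on μ is conjugate. Posterior precision = 1/σ₀² + n/σ²; posterior mean is the precision-weighted average of μ₀ and x̄.
n·x̄ = 13·46.31 = 602.03.
σ₀² = 13.97² = 195.1609, σ² = 8.07² = 65.1249; σ² + n·σ₀² = 65.1249 + 13·195.1609 = 2602.2166.
Posterior mean = (μ₀/σ₀² + n·x̄/σ²)/(1/σ₀² + n/σ²) = (σ²·μ₀ + σ₀²·n·x̄)/(σ² + n·σ₀²) = (65.1249·47.96 + 195.1609·602.03)/2602.2166 = 120616.106831/2602.2166 = 46.3513.

46.3513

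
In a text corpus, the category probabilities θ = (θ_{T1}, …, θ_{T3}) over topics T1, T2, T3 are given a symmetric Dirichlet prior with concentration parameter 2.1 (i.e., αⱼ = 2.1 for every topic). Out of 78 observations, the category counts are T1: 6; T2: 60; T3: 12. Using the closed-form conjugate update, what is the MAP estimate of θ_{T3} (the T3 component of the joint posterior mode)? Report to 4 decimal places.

0.1611

The Dirichlet prior is conjugate to the Multinomial likelihood: each posterior αⱼ = prior αⱼ + observed count nⱼ.
Posterior concentration: (8.1, 62.1, 14.1), total = 84.3.
Joint mode component: (α_{T3}−1)/(Σα−K) = 13.1/81.3 = 0.1611.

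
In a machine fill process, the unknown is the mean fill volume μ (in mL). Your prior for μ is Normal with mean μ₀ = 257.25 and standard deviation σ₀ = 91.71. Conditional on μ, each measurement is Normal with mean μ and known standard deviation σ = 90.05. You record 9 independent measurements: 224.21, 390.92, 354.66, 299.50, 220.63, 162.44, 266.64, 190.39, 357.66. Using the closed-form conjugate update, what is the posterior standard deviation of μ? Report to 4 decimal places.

For Normal data with known variance σ², a Normal(μ₀, σ₀²) prior on μ is conjugate. Posterior precision = 1/σ₀² + n/σ²; posterior mean is the precision-weighted average of μ₀ and x̄.
σ₀² = 91.71² = 8410.7241, σ² = 90.05² = 8109.0025; σ² + n·σ₀² = 8109.0025 + 9·8410.7241 = 83805.5194.
Posterior precision = 1/σ₀² + n/σ² = 1/8410.7241 + 9/8109.0025 = (σ² + n·σ₀²)/(σ₀²σ²) = 83805.5194/(8410.7241·8109.0025); posterior variance σₙ² = σ₀²σ²/(σ² + n·σ₀²) = 8410.7241·8109.0025/83805.5194 = 813.819701.
Posterior SD = √σₙ² = √(8410.7241·8109.0025/83805.5194) = 28.5275.

28.5275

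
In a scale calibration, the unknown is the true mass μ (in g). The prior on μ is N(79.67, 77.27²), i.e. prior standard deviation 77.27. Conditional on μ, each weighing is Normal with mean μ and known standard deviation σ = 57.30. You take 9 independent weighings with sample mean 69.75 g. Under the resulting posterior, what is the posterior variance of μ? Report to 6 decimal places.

343.803431

For Normal data with known variance σ², a Normal(μ₀, σ₀²) prior on μ is conjugate. Posterior precision = 1/σ₀² + n/σ²; posterior mean is the precision-weighted average of μ₀ and x̄.
σ₀² = 77.27² = 5970.6529, σ² = 57.30² = 3283.29; σ² + n·σ₀² = 3283.29 + 9·5970.6529 = 57019.1661.
Posterior precision = 1/σ₀² + n/σ² = 1/5970.6529 + 9/3283.29 = (σ² + n·σ₀²)/(σ₀²σ²) = 57019.1661/(5970.6529·3283.29); posterior variance σₙ² = σ₀²σ²/(σ² + n·σ₀²) = 5970.6529·3283.29/57019.1661 = 343.803431.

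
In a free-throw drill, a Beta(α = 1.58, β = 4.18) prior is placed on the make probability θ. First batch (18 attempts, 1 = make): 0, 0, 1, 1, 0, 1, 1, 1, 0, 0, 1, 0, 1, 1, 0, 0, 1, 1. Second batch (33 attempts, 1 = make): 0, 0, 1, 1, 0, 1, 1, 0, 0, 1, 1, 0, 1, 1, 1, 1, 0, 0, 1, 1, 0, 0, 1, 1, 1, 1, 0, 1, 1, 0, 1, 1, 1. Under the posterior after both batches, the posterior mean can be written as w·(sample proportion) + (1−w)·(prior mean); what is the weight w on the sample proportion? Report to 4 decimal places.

The Beta prior is conjugate to a Binomial/Bernoulli likelihood; the update adds successes to α and failures to β.
Total number of attempts: n = 18 + 33 = 51.
Posterior mean = (α₀+k)/(α₀+β₀+n) = [n/(α₀+β₀+n)]·(k/n) + [(α₀+β₀)/(α₀+β₀+n)]·α₀/(α₀+β₀), so only n and the prior enter the weight.
The weight on the data is w = n/(α₀+β₀+n) = 51/(1.58+4.18+51) = 51/56.76 = 0.8985.

0.8985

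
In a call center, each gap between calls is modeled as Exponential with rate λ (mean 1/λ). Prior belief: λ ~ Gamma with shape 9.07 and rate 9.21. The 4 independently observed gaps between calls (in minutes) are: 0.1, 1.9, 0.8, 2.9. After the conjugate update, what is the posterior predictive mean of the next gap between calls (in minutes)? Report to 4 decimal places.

With a Gamma(shape α, rate β) prior on the exponential rate λ, the posterior after n observations with total T = Σxᵢ is Gamma(α+n, β+T).
Sum of observations T = 5.7 minutes; n = 4.
Posterior: Gamma(9.07+4, 9.21+5.7) = Gamma(13.07, 14.91).
The predictive distribution for the next observation is Lomax; its mean is β/(α−1) = 14.91/12.07 = 1.2353.

1.2353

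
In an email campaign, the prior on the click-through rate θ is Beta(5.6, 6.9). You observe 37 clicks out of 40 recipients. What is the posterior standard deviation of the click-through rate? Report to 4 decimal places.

0.0535

The Beta prior is conjugate to a Binomial/Bernoulli likelihood; the update adds successes to α and failures to β.
Posterior: Beta(α+k, β+n−k) = Beta(5.6+37, 6.9+3) = Beta(42.6, 9.9).
Var = αβ/((α+β)²(α+β+1)) = 42.6·9.9/(52.5²·53.5) = 0.00286004; SD = √0.00286004 = 0.0535.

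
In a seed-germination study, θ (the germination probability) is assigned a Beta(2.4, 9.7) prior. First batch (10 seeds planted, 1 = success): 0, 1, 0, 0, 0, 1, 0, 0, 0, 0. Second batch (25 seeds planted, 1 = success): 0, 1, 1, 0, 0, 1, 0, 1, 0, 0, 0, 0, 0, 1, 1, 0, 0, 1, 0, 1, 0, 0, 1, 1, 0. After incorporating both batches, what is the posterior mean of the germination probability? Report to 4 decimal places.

0.3057

The Beta prior is conjugate to a Binomial/Bernoulli likelihood; the update adds successes to α and failures to β.
After batch 1: Beta(2.4+2, 9.7+8) = Beta(4.4, 17.7).
After batch 2: Beta(4.4+10, 17.7+15) = Beta(14.4, 32.7).
Posterior mean = α/(α+β) = 14.4/47.1 = 0.3057.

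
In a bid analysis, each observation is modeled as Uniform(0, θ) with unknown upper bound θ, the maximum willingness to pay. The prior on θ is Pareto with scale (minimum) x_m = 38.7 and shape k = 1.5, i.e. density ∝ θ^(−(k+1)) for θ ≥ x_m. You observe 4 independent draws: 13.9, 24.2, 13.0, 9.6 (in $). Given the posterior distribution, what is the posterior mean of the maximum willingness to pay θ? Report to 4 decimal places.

A Pareto(scale x_m, shape k) prior on the upper bound θ of Uniform(0, θ) is conjugate: posterior is Pareto(max(x_m, max xᵢ), k + n).
Sample maximum = 24.2; prior scale x_m = 38.7 → posterior scale = max = 38.7.
Posterior shape = 1.5 + 4 = 5.5.
E[θ|data] = k·x_m/(k−1) = 5.5·38.7/4.5 = 47.3000.

47.3000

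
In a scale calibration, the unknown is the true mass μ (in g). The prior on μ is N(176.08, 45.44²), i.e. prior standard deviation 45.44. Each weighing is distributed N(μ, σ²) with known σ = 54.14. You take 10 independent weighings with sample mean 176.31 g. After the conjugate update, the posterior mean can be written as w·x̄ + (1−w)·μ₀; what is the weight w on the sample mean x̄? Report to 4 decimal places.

0.8757

For Normal data with known variance σ², a Normal(μ₀, σ₀²) prior on μ is conjugate. Posterior precision = 1/σ₀² + n/σ²; posterior mean is the precision-weighted average of μ₀ and x̄.
σ₀² = 45.44² = 2064.7936, σ² = 54.14² = 2931.1396. Prior precision 1/σ₀² = 1/2064.7936; data precision n/σ² = 10/2931.1396.
w = (n/σ²)/(1/σ₀² + n/σ²) = n·σ₀²/(σ² + n·σ₀²) = 10·2064.7936/(2931.1396 + 10·2064.7936) = 20647.936/23579.0756 = 0.8757.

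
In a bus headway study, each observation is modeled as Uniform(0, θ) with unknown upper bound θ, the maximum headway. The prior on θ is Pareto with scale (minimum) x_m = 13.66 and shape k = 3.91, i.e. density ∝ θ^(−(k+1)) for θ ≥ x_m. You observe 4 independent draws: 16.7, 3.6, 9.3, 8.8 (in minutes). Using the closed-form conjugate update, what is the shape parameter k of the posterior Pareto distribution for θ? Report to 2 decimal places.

7.91

A Pareto(scale x_m, shape k) prior on the upper bound θ of Uniform(0, θ) is conjugate: posterior is Pareto(max(x_m, max xᵢ), k + n).
Sample maximum = 16.7; prior scale x_m = 13.66 → posterior scale = max = 16.70.
Posterior shape = 3.91 + 4 = 7.91.
Posterior shape k = 7.91.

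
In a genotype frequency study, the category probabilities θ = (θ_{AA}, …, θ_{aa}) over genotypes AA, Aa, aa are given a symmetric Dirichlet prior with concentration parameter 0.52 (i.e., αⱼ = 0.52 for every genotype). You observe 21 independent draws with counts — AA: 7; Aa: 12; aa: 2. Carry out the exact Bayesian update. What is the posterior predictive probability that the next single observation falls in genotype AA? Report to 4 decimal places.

The Dirichlet prior is conjugate to the Multinomial likelihood: each posterior αⱼ = prior αⱼ + observed count nⱼ.
Posterior concentration: (7.52, 12.52, 2.52), total = 22.56.
P(next = AA | data) = α_{AA}/Σα = 0.3333.

0.3333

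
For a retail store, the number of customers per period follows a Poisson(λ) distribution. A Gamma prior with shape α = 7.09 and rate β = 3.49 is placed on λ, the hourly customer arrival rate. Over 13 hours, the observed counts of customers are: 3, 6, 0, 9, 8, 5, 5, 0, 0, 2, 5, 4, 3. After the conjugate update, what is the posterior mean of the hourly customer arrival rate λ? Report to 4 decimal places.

3.4621

With a Gamma(shape α, rate β) prior, the Poisson likelihood is conjugate: the posterior is Gamma(α + ΣXᵢ, β + n).
Sum of counts S = 50 over n = 13 hours.
Posterior: Gamma(α+S, β+n) = Gamma(7.09+50, 3.49+13) = Gamma(57.09, 16.49).
Posterior mean = α/β = 57.09/16.49 = 3.4621.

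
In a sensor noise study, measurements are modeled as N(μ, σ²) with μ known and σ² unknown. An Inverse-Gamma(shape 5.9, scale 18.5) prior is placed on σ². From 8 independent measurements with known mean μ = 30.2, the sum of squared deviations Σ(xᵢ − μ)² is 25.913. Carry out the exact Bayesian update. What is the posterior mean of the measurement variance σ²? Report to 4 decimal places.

3.5344

With known mean μ and an Inverse-Gamma(α, β) prior on σ², the Normal likelihood is conjugate: posterior is Inv-Gamma(α + n/2, β + Σ(xᵢ−μ)²/2).
Posterior: Inv-Gamma(5.9 + 8/2, 18.5 + 25.913/2) = Inv-Gamma(9.90, 31.4565).
E[σ²|data] = β/(α−1) = 31.4565/8.90 = 3.5344.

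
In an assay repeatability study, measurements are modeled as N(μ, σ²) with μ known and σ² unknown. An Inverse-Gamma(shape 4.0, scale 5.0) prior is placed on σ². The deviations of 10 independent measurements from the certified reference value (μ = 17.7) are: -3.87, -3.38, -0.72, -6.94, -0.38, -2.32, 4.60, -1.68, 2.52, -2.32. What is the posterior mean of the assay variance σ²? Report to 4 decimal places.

7.8953

With known mean μ and an Inverse-Gamma(α, β) prior on σ², the Normal likelihood is conjugate: posterior is Inv-Gamma(α + n/2, β + Σ(xᵢ−μ)²/2).
Σ(xᵢ−μ)² = (-3.87)² + (-3.38)² + (-0.72)² + (-6.94)² + (-0.38)² + (-2.32)² + (4.60)² + (-1.68)² + (2.52)² + (-2.32)² = 116.3253.
Posterior: Inv-Gamma(4.0 + 10/2, 5.0 + 116.3253/2) = Inv-Gamma(9.00, 63.16265).
E[σ²|data] = β/(α−1) = 63.16265/8.00 = 7.8953.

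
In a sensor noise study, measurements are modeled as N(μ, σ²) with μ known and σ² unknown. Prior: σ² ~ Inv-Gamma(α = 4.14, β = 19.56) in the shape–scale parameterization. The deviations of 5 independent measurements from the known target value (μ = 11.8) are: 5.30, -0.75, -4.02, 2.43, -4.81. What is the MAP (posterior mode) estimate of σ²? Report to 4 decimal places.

With known mean μ and an Inverse-Gamma(α, β) prior on σ², the Normal likelihood is conjugate: posterior is Inv-Gamma(α + n/2, β + Σ(xᵢ−μ)²/2).
Σ(xᵢ−μ)² = (5.30)² + (-0.75)² + (-4.02)² + (2.43)² + (-4.81)² = 73.8539.
Posterior: Inv-Gamma(4.14 + 5/2, 19.56 + 73.8539/2) = Inv-Gamma(6.64, 56.48695).
Mode = β/(α+1) = 56.48695/7.64 = 7.3936.

7.3936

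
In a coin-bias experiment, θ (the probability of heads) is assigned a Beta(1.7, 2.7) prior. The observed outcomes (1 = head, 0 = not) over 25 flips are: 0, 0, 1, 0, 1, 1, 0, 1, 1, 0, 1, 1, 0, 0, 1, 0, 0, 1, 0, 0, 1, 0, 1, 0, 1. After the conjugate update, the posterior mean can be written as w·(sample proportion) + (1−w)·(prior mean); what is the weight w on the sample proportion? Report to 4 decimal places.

The Beta prior is conjugate to a Binomial/Bernoulli likelihood; the update adds successes to α and failures to β.
Posterior mean = (α₀+k)/(α₀+β₀+n) = [n/(α₀+β₀+n)]·(k/n) + [(α₀+β₀)/(α₀+β₀+n)]·α₀/(α₀+β₀), so only n and the prior enter the weight.
The weight on the data is w = n/(α₀+β₀+n) = 25/(1.7+2.7+25) = 25/29.4 = 0.8503.

0.8503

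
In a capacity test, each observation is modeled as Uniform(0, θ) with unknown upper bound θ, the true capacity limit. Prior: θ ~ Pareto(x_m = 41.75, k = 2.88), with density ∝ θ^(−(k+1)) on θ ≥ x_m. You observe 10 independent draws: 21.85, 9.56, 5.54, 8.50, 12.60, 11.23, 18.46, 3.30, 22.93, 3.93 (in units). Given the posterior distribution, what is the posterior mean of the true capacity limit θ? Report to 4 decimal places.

45.2643

A Pareto(scale x_m, shape k) prior on the upper bound θ of Uniform(0, θ) is conjugate: posterior is Pareto(max(x_m, max xᵢ), k + n).
Sample maximum = 22.93; prior scale x_m = 41.75 → posterior scale = max = 41.75.
Posterior shape = 2.88 + 10 = 12.88.
E[θ|data] = k·x_m/(k−1) = 12.88·41.75/11.88 = 45.2643.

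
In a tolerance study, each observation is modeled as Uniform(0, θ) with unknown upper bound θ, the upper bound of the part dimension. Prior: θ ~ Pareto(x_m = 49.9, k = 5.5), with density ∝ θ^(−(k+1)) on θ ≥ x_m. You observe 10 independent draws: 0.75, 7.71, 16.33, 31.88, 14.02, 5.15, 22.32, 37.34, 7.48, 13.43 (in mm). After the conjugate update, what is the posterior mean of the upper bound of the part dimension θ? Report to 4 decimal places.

53.3414

A Pareto(scale x_m, shape k) prior on the upper bound θ of Uniform(0, θ) is conjugate: posterior is Pareto(max(x_m, max xᵢ), k + n).
Sample maximum = 37.34; prior scale x_m = 49.9 → posterior scale = max = 49.90.
Posterior shape = 5.5 + 10 = 15.5.
E[θ|data] = k·x_m/(k−1) = 15.5·49.90/14.5 = 53.3414.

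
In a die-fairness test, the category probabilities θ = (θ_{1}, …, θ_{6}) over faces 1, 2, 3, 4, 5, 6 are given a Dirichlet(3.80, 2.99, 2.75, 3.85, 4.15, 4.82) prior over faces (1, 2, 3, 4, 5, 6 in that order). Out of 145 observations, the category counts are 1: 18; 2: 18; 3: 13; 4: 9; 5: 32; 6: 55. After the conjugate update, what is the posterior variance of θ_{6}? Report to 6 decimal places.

The Dirichlet prior is conjugate to the Multinomial likelihood: each posterior αⱼ = prior αⱼ + observed count nⱼ.
Posterior concentration: (21.80, 20.99, 15.75, 12.85, 36.15, 59.82), total = 167.36.
Var[θ_j] = α_j(Σα−α_j)/((Σα)²(Σα+1)) = 59.82·107.54/(167.36²·168.36) = 0.001364.

0.001364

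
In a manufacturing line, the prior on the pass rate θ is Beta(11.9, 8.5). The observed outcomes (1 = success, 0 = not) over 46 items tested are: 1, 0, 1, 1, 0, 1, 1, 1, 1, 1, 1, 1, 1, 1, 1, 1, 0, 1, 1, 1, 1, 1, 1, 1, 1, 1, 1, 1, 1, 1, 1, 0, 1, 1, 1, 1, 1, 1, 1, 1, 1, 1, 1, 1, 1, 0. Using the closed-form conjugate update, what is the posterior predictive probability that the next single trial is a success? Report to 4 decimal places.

The Beta prior is conjugate to a Binomial/Bernoulli likelihood; the update adds successes to α and failures to β.
Posterior: Beta(α+k, β+n−k) = Beta(11.9+41, 8.5+5) = Beta(52.9, 13.5).
For a single future Bernoulli trial, P(success | data) = α/(α+β) = 0.7967.

0.7967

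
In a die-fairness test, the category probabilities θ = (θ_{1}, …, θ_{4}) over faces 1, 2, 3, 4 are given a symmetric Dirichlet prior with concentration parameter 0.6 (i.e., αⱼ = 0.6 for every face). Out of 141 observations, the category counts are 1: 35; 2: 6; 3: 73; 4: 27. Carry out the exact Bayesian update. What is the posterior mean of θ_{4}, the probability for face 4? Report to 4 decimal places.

The Dirichlet prior is conjugate to the Multinomial likelihood: each posterior αⱼ = prior αⱼ + observed count nⱼ.
Posterior concentration: (35.6, 6.6, 73.6, 27.6), total = 143.4.
E[θ_{4}|data] = α_{4}/Σα = 27.6/143.4 = 0.1925.

0.1925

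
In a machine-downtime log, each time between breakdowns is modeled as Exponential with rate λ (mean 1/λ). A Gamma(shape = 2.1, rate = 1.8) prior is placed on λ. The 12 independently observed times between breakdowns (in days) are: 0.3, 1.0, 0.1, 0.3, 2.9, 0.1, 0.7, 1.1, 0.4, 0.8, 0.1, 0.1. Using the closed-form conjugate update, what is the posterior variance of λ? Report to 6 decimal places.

With a Gamma(shape α, rate β) prior on the exponential rate λ, the posterior after n observations with total T = Σxᵢ is Gamma(α+n, β+T).
Sum of observations T = 7.9 days; n = 12.
Posterior: Gamma(2.1+12, 1.8+7.9) = Gamma(14.1, 9.7).
Var = α/β² = 0.149857.

0.149857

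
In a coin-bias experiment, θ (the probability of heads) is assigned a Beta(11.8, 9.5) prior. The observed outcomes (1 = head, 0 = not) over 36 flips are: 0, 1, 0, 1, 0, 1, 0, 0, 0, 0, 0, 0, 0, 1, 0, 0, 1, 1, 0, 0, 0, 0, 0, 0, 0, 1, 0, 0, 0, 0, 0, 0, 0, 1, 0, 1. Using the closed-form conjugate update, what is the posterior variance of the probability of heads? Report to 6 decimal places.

The Beta prior is conjugate to a Binomial/Bernoulli likelihood; the update adds successes to α and failures to β.
Posterior: Beta(α+k, β+n−k) = Beta(11.8+9, 9.5+27) = Beta(20.8, 36.5).
Var = αβ/((α+β)²(α+β+1)) = 20.8·36.5/(57.3²·58.3) = 0.003966.

0.003966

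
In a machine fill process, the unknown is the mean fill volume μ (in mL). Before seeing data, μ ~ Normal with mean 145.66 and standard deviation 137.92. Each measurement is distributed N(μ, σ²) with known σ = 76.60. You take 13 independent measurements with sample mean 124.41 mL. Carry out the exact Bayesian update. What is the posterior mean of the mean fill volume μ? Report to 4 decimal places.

For Normal data with known variance σ², a Normal(μ₀, σ₀²) prior on μ is conjugate. Posterior precision = 1/σ₀² + n/σ²; posterior mean is the precision-weighted average of μ₀ and x̄.
n·x̄ = 13·124.41 = 1617.33.
σ₀² = 137.92² = 19021.9264, σ² = 76.60² = 5867.56; σ² + n·σ₀² = 5867.56 + 13·19021.9264 = 253152.6032.
Posterior mean = (μ₀/σ₀² + n·x̄/σ²)/(1/σ₀² + n/σ²) = (σ²·μ₀ + σ₀²·n·x̄)/(σ² + n·σ₀²) = (5867.56·145.66 + 19021.9264·1617.33)/253152.6032 = 31619401.014112/253152.6032 = 124.9025.

124.9025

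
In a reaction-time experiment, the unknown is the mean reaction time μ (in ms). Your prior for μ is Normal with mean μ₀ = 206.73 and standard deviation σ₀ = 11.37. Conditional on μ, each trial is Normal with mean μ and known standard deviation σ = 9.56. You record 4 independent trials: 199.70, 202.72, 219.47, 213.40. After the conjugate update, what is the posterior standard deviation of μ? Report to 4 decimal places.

4.4064

For Normal data with known variance σ², a Normal(μ₀, σ₀²) prior on μ is conjugate. Posterior precision = 1/σ₀² + n/σ²; posterior mean is the precision-weighted average of μ₀ and x̄.
σ₀² = 11.37² = 129.2769, σ² = 9.56² = 91.3936; σ² + n·σ₀² = 91.3936 + 4·129.2769 = 608.5012.
Posterior precision = 1/σ₀² + n/σ² = 1/129.2769 + 4/91.3936 = (σ² + n·σ₀²)/(σ₀²σ²) = 608.5012/(129.2769·91.3936); posterior variance σₙ² = σ₀²σ²/(σ² + n·σ₀²) = 129.2769·91.3936/608.5012 = 19.416693.
Posterior SD = √σₙ² = √(129.2769·91.3936/608.5012) = 4.4064.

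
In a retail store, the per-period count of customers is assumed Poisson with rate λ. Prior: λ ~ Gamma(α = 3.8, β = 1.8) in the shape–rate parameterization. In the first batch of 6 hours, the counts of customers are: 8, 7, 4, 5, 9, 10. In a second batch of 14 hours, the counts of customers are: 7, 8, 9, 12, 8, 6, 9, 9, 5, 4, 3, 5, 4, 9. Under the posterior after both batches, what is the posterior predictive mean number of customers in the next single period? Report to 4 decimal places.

With a Gamma(shape α, rate β) prior, the Poisson likelihood is conjugate: the posterior is Gamma(α + ΣXᵢ, β + n).
Batch 1: sum of counts S = 43 over n = 6 hours.
After batch 1: Gamma(α+S, β+n) = Gamma(3.8+43, 1.8+6) = Gamma(46.8, 7.8).
Batch 2: sum of counts S = 98 over n = 14 hours.
After batch 2: Gamma(α+S, β+n) = Gamma(46.8+98, 7.8+14) = Gamma(144.8, 21.8).
The predictive distribution for one future period is NegBinom with mean α/β = 6.6422.

6.6422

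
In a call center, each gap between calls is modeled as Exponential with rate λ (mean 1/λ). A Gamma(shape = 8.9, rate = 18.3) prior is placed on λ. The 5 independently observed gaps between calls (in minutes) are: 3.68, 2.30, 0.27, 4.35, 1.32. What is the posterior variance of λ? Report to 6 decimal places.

0.015220

With a Gamma(shape α, rate β) prior on the exponential rate λ, the posterior after n observations with total T = Σxᵢ is Gamma(α+n, β+T).
Sum of observations T = 11.92 minutes; n = 5.
Posterior: Gamma(8.9+5, 18.3+11.92) = Gamma(13.9, 30.22).
Var = α/β² = 0.015220.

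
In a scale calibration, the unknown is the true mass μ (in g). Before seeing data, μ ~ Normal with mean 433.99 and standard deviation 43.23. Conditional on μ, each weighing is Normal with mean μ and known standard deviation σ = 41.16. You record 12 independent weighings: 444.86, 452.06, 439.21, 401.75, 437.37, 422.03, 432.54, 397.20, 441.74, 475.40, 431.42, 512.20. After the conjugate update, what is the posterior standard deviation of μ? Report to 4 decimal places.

11.4570

For Normal data with known variance σ², a Normal(μ₀, σ₀²) prior on μ is conjugate. Posterior precision = 1/σ₀² + n/σ²; posterior mean is the precision-weighted average of μ₀ and x̄.
σ₀² = 43.23² = 1868.8329, σ² = 41.16² = 1694.1456; σ² + n·σ₀² = 1694.1456 + 12·1868.8329 = 24120.1404.
Posterior precision = 1/σ₀² + n/σ² = 1/1868.8329 + 12/1694.1456 = (σ² + n·σ₀²)/(σ₀²σ²) = 24120.1404/(1868.8329·1694.1456); posterior variance σₙ² = σ₀²σ²/(σ² + n·σ₀²) = 1868.8329·1694.1456/24120.1404 = 131.262712.
Posterior SD = √σₙ² = √(1868.8329·1694.1456/24120.1404) = 11.4570.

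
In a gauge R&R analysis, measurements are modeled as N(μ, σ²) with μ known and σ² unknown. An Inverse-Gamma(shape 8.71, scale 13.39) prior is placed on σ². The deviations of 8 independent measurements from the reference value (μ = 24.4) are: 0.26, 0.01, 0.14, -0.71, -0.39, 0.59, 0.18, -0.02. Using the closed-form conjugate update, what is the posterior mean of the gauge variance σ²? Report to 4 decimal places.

1.1915

With known mean μ and an Inverse-Gamma(α, β) prior on σ², the Normal likelihood is conjugate: posterior is Inv-Gamma(α + n/2, β + Σ(xᵢ−μ)²/2).
Σ(xᵢ−μ)² = (0.26)² + (0.01)² + (0.14)² + (-0.71)² + (-0.39)² + (0.59)² + (0.18)² + (-0.02)² = 1.1244.
Posterior: Inv-Gamma(8.71 + 8/2, 13.39 + 1.1244/2) = Inv-Gamma(12.71, 13.95220).
E[σ²|data] = β/(α−1) = 13.95220/11.71 = 1.1915.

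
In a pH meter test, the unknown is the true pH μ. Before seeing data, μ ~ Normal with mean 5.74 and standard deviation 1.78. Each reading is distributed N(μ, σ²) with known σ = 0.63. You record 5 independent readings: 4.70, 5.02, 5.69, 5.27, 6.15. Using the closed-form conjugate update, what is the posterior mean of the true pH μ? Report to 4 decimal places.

For Normal data with known variance σ², a Normal(μ₀, σ₀²) prior on μ is conjugate. Posterior precision = 1/σ₀² + n/σ²; posterior mean is the precision-weighted average of μ₀ and x̄.
Σxᵢ = 4.70 + 5.02 + 5.69 + 5.27 + 6.15 = 26.83, so n·x̄ = 26.83.
σ₀² = 1.78² = 3.1684, σ² = 0.63² = 0.3969; σ² + n·σ₀² = 0.3969 + 5·3.1684 = 16.2389.
Posterior mean = (μ₀/σ₀² + n·x̄/σ²)/(1/σ₀² + n/σ²) = (σ²·μ₀ + σ₀²·n·x̄)/(σ² + n·σ₀²) = (0.3969·5.74 + 3.1684·26.83)/16.2389 = 87.286378/16.2389 = 5.3751.

5.3751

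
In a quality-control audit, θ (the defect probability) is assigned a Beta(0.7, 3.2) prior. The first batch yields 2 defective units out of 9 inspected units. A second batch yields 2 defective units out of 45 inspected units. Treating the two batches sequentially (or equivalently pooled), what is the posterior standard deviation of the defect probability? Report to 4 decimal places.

0.0356

The Beta prior is conjugate to a Binomial/Bernoulli likelihood; the update adds successes to α and failures to β.
After batch 1: Beta(0.7+2, 3.2+7) = Beta(2.7, 10.2).
After batch 2: Beta(2.7+2, 10.2+43) = Beta(4.7, 53.2).
Var = αβ/((α+β)²(α+β+1)) = 4.7·53.2/(57.9²·58.9) = 0.00126630; SD = √0.00126630 = 0.0356.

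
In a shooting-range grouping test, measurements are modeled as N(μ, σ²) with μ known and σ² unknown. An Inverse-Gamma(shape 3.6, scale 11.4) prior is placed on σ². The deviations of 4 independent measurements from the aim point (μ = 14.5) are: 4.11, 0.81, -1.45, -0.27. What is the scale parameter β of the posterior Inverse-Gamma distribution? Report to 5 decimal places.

With known mean μ and an Inverse-Gamma(α, β) prior on σ², the Normal likelihood is conjugate: posterior is Inv-Gamma(α + n/2, β + Σ(xᵢ−μ)²/2).
Σ(xᵢ−μ)² = (4.11)² + (0.81)² + (-1.45)² + (-0.27)² = 19.7236.
Posterior: Inv-Gamma(3.6 + 4/2, 11.4 + 19.7236/2) = Inv-Gamma(5.60, 21.26180).
Posterior β = 21.26180.

21.26180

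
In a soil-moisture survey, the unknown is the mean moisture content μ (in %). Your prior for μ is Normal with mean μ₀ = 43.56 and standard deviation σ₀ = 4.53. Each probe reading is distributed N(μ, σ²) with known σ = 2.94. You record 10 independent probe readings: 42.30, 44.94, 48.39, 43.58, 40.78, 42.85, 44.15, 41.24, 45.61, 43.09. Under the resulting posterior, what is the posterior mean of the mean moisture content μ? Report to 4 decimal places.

For Normal data with known variance σ², a Normal(μ₀, σ₀²) prior on μ is conjugate. Posterior precision = 1/σ₀² + n/σ²; posterior mean is the precision-weighted average of μ₀ and x̄.
Σxᵢ = 42.30 + 44.94 + 48.39 + 43.58 + 40.78 + 42.85 + 44.15 + 41.24 + 45.61 + 43.09 = 436.93, so n·x̄ = 436.93.
σ₀² = 4.53² = 20.5209, σ² = 2.94² = 8.6436; σ² + n·σ₀² = 8.6436 + 10·20.5209 = 213.8526.
Posterior mean = (μ₀/σ₀² + n·x̄/σ²)/(1/σ₀² + n/σ²) = (σ²·μ₀ + σ₀²·n·x̄)/(σ² + n·σ₀²) = (8.6436·43.56 + 20.5209·436.93)/213.8526 = 9342.712053/213.8526 = 43.6876.

43.6876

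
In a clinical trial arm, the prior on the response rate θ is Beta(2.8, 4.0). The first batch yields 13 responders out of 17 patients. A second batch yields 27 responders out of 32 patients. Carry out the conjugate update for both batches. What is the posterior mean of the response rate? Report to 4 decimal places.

The Beta prior is conjugate to a Binomial/Bernoulli likelihood; the update adds successes to α and failures to β.
After batch 1: Beta(2.8+13, 4.0+4) = Beta(15.8, 8.0).
After batch 2: Beta(15.8+27, 8.0+5) = Beta(42.8, 13.0).
Posterior mean = α/(α+β) = 42.8/55.8 = 0.7670.

0.7670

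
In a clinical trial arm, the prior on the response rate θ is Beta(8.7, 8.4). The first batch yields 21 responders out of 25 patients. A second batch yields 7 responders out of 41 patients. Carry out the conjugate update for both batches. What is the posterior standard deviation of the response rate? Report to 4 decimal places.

0.0541

The Beta prior is conjugate to a Binomial/Bernoulli likelihood; the update adds successes to α and failures to β.
After batch 1: Beta(8.7+21, 8.4+4) = Beta(29.7, 12.4).
After batch 2: Beta(29.7+7, 12.4+34) = Beta(36.7, 46.4).
Var = αβ/((α+β)²(α+β+1)) = 36.7·46.4/(83.1²·84.1) = 0.00293215; SD = √0.00293215 = 0.0541.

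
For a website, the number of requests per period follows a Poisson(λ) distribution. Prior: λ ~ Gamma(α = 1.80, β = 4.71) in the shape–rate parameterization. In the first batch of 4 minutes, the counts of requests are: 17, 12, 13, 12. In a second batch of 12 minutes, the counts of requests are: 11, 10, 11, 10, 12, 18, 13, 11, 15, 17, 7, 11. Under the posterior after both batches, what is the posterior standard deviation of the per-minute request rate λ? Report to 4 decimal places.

0.6859

With a Gamma(shape α, rate β) prior, the Poisson likelihood is conjugate: the posterior is Gamma(α + ΣXᵢ, β + n).
Batch 1: sum of counts S = 54 over n = 4 minutes.
After batch 1: Gamma(α+S, β+n) = Gamma(1.80+54, 4.71+4) = Gamma(55.80, 8.71).
Batch 2: sum of counts S = 146 over n = 12 minutes.
After batch 2: Gamma(α+S, β+n) = Gamma(55.80+146, 8.71+12) = Gamma(201.80, 20.71).
SD = √α/β = √201.80/20.71 = 0.6859.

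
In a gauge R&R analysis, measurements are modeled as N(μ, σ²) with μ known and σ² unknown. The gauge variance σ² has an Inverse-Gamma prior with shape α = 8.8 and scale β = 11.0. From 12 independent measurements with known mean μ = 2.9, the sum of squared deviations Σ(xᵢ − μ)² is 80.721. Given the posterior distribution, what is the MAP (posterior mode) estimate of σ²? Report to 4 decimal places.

3.2507

With known mean μ and an Inverse-Gamma(α, β) prior on σ², the Normal likelihood is conjugate: posterior is Inv-Gamma(α + n/2, β + Σ(xᵢ−μ)²/2).
Posterior: Inv-Gamma(8.8 + 12/2, 11.0 + 80.721/2) = Inv-Gamma(14.80, 51.3605).
Mode = β/(α+1) = 51.3605/15.80 = 3.2507.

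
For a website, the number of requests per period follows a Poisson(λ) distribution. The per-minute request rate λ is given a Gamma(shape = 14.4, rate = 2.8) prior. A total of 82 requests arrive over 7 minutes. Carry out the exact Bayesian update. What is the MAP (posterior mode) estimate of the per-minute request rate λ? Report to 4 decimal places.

With a Gamma(shape α, rate β) prior, the Poisson likelihood is conjugate: the posterior is Gamma(α + ΣXᵢ, β + n).
Posterior: Gamma(α+S, β+n) = Gamma(14.4+82, 2.8+7) = Gamma(96.4, 9.8).
Mode of Gamma(α,β) for α≥1 is (α−1)/β = 95.4/9.8 = 9.7347.

9.7347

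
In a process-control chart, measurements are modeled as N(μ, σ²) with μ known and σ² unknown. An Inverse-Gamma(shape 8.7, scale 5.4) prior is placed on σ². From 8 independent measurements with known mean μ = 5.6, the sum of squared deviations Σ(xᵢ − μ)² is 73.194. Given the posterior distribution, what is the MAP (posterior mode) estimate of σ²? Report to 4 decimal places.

3.0655

With known mean μ and an Inverse-Gamma(α, β) prior on σ², the Normal likelihood is conjugate: posterior is Inv-Gamma(α + n/2, β + Σ(xᵢ−μ)²/2).
Posterior: Inv-Gamma(8.7 + 8/2, 5.4 + 73.194/2) = Inv-Gamma(12.70, 41.9970).
Mode = β/(α+1) = 41.9970/13.70 = 3.0655.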